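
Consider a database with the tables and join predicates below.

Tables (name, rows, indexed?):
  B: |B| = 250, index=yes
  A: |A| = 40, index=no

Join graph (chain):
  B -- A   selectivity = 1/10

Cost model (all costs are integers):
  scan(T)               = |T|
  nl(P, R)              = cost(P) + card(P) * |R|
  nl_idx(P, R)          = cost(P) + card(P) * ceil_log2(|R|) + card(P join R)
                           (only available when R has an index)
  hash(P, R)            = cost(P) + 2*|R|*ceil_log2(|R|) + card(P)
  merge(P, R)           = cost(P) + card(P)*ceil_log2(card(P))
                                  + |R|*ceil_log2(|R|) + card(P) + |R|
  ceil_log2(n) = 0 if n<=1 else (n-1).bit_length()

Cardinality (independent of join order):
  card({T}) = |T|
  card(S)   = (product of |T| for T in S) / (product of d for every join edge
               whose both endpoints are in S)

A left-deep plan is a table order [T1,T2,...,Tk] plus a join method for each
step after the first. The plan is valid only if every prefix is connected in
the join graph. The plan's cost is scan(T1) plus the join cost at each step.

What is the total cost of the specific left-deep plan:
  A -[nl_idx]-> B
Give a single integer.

1360

step 1: scan A: cost=40, card=40
step 2: join B via nl_idx
    card(P join B) = 40*250/(10) = 1000
    cost = 40 + 40*8 + 1000 = 1360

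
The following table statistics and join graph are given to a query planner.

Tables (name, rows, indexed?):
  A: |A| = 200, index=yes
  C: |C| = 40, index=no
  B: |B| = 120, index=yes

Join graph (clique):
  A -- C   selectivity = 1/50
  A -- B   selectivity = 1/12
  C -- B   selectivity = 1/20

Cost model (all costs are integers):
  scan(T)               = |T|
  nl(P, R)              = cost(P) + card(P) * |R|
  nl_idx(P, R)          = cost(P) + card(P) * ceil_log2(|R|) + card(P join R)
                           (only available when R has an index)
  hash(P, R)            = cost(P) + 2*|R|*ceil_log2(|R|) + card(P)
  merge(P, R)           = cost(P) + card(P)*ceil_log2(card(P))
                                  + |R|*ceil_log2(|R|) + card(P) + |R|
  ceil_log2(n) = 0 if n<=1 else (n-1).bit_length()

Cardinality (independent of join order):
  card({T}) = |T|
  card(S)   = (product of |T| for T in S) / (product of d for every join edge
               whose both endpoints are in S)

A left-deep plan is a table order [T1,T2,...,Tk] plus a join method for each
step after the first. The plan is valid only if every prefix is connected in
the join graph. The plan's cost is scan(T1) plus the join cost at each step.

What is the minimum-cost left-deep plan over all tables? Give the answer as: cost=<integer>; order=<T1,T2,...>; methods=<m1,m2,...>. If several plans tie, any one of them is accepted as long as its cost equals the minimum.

cost=1720; order=C,A,B; methods=nl_idx,nl_idx

Selinger DP (subsets sized 1..n):
  {A}: scan cost=200, card=200
  {C}: scan cost=40, card=40
  {B}: scan cost=120, card=120
  {AC}: card=160; try (A,nl_idx)→520, (C,hash)→880, (A,merge)→2120, (C,merge)→2280, (A,hash)→3280, (A,nl)→8040 …(+1); best=520 via (A,nl_idx)
  {AB}: card=2000; try (B,hash)→2080, (A,merge)→2880, (B,merge)→2960, (A,nl_idx)→3080, (A,hash)→3440, (B,nl_idx)→3600 …(+2); best=2080 via (B,hash)
  {BC}: card=240; try (B,nl_idx)→560, (C,hash)→720, (B,merge)→1280, (C,merge)→1360, (B,hash)→1760, (B,nl)→4840 …(+1); best=560 via (B,nl_idx)
  {ABC}: card=80; try (B,nl_idx)→1720, (B,hash)→2360, (A,nl_idx)→2560, (B,merge)→2920, (A,hash)→4000, (A,merge)→4520 …(+5); best=1720 via (B,nl_idx)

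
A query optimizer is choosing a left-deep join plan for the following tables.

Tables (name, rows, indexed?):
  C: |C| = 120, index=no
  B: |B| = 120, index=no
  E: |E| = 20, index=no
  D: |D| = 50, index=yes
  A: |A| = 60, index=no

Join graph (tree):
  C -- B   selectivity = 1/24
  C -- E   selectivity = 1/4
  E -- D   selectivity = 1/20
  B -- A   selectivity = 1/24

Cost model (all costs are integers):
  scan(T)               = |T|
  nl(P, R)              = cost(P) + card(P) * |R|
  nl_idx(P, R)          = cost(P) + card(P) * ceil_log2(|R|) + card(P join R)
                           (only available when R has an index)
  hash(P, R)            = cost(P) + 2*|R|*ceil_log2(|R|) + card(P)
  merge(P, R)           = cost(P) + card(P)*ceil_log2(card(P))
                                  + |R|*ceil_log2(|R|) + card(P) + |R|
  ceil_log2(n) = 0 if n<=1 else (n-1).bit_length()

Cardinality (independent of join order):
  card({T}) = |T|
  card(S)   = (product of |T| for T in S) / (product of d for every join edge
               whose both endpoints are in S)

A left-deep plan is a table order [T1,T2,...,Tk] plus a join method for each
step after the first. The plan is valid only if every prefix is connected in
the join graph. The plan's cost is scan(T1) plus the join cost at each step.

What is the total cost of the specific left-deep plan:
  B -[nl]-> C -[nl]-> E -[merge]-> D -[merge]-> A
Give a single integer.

step 1: scan B: cost=120, card=120
step 2: join C via nl
    card(P join C) = 120*120/(24) = 600
    cost = 120 + 120*120 = 14520
step 3: join E via nl
    card(P join E) = 600*20/(4) = 3000
    cost = 14520 + 600*20 = 26520
step 4: join D via merge
    card(P join D) = 3000*50/(20) = 7500
    cost = 26520 + 3000*12 + 50*6 + 3000 + 50 = 65870
step 5: join A via merge
    card(P join A) = 7500*60/(24) = 18750
    cost = 65870 + 7500*13 + 60*6 + 7500 + 60 = 171290

171290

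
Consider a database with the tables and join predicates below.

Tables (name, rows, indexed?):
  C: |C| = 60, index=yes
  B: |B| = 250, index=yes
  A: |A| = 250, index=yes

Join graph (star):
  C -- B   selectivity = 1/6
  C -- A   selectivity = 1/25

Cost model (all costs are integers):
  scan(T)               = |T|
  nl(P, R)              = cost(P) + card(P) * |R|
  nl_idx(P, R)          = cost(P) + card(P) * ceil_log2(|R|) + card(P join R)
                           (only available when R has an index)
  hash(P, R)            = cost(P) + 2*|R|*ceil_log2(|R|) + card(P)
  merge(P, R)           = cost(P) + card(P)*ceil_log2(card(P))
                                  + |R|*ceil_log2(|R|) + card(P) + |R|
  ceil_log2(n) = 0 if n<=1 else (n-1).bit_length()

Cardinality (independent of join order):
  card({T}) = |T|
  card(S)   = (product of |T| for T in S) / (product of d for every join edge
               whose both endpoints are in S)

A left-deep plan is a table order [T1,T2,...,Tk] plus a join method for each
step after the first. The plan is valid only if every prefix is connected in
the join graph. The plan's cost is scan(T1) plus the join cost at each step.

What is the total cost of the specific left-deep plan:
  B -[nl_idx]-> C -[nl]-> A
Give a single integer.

629250

step 1: scan B: cost=250, card=250
step 2: join C via nl_idx
    card(P join C) = 250*60/(6) = 2500
    cost = 250 + 250*6 + 2500 = 4250
step 3: join A via nl
    card(P join A) = 2500*250/(25) = 25000
    cost = 4250 + 2500*250 = 629250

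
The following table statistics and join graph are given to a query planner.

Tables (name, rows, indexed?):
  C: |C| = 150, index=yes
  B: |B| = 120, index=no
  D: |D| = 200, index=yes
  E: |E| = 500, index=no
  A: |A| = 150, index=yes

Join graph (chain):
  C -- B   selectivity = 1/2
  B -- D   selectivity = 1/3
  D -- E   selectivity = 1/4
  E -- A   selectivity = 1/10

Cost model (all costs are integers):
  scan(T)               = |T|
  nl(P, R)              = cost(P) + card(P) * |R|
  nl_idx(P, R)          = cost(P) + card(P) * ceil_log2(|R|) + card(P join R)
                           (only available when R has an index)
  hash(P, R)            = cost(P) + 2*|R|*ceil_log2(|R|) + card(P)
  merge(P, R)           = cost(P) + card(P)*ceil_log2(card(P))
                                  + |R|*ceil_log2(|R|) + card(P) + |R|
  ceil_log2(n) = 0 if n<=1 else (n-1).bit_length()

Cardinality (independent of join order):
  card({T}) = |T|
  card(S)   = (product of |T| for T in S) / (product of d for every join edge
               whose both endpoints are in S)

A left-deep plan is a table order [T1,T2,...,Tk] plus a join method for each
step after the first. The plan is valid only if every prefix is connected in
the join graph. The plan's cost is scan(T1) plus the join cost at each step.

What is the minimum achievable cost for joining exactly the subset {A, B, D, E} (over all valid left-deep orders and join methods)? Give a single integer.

Selinger DP over subsets of {A,B,D,E}:
  {B}: scan cost=120, card=120
  {D}: scan cost=200, card=200
  {E}: scan cost=500, card=500
  {A}: scan cost=150, card=150
  {BD}: card=8000; try (B,hash)→2080, (D,merge)→2880, (B,merge)→2960, (D,hash)→3440, (D,nl_idx)→9080, (D,nl)→24120 …(+1); best=2080 via (B,hash)
  {DE}: card=25000; try (D,hash)→4200, (E,merge)→7000, (D,merge)→7300, (E,hash)→9400, (D,nl_idx)→29500, (E,nl)→100200 …(+1); best=4200 via (D,hash)
  {AE}: card=7500; try (A,hash)→3400, (E,merge)→6500, (A,merge)→6850, (E,hash)→9300, (A,nl_idx)→12000, (E,nl)→75150 …(+1); best=3400 via (A,hash)
  {BDE}: card=1000000; try (E,hash)→19080, (B,hash)→30880, (E,merge)→119080, (B,merge)→405160, (B,nl)→3004200, (E,nl)→4002080; best=19080 via (E,hash)
  {ADE}: card=375000; try (D,hash)→14100, (A,hash)→31600, (D,merge)→110200, (A,merge)→405550, (D,nl_idx)→438400, (A,nl_idx)→579200 …(+2); best=14100 via (D,hash)
  {ABDE}: card=15000000; try (B,hash)→390780, (A,hash)→1021480, (B,merge)→7515060, (A,merge)→21020430, (A,nl_idx)→23019080, (B,nl)→45014100 …(+1); best=390780 via (B,hash)

390780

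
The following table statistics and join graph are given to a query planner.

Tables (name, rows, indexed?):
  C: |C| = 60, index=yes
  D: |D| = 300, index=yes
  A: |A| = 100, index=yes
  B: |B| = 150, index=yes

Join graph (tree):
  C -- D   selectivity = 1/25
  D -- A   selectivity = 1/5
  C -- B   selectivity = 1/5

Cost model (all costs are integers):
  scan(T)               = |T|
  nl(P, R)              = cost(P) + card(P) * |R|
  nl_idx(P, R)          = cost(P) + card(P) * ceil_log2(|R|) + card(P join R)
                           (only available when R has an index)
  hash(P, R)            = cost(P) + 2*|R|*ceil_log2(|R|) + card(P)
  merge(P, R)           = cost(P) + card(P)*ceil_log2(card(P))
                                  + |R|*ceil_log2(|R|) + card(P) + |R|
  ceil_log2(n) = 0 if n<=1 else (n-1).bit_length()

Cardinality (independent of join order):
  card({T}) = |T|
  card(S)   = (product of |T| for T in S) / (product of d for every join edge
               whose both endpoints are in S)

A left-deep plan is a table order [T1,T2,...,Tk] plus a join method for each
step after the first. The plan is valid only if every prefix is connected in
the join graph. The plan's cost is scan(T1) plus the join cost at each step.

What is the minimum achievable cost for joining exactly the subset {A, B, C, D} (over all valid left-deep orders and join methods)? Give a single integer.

Selinger DP over subsets of {A,B,C,D}:
  {C}: scan cost=60, card=60
  {D}: scan cost=300, card=300
  {A}: scan cost=100, card=100
  {B}: scan cost=150, card=150
  {CD}: card=720; try (D,nl_idx)→1320, (C,hash)→1320, (C,nl_idx)→2820, (D,merge)→3480, (C,merge)→3720, (D,hash)→5520 …(+2); best=1320 via (D,nl_idx)
  {BC}: card=1800; try (C,hash)→1020, (B,merge)→1830, (C,merge)→1920, (B,nl_idx)→2340, (B,hash)→2520, (C,nl_idx)→2850 …(+2); best=1020 via (C,hash)
  {AD}: card=6000; try (A,hash)→2000, (D,merge)→3900, (A,merge)→4100, (D,hash)→5600, (D,nl_idx)→7000, (A,nl_idx)→8400 …(+2); best=2000 via (A,hash)
  {ACD}: card=14400; try (A,hash)→3440, (C,hash)→8720, (A,merge)→10040, (A,nl_idx)→20760, (C,nl_idx)→52400, (A,nl)→73320 …(+2); best=3440 via (A,hash)
  {BCD}: card=21600; try (B,hash)→4440, (D,hash)→8220, (B,merge)→10590, (D,merge)→25620, (B,nl_idx)→28680, (D,nl_idx)→38820 …(+2); best=4440 via (B,hash)
  {ABCD}: card=432000; try (B,hash)→20240, (A,hash)→27440, (B,merge)→220790, (A,merge)→350840, (B,nl_idx)→550640, (A,nl_idx)→587640 …(+2); best=20240 via (B,hash)

20240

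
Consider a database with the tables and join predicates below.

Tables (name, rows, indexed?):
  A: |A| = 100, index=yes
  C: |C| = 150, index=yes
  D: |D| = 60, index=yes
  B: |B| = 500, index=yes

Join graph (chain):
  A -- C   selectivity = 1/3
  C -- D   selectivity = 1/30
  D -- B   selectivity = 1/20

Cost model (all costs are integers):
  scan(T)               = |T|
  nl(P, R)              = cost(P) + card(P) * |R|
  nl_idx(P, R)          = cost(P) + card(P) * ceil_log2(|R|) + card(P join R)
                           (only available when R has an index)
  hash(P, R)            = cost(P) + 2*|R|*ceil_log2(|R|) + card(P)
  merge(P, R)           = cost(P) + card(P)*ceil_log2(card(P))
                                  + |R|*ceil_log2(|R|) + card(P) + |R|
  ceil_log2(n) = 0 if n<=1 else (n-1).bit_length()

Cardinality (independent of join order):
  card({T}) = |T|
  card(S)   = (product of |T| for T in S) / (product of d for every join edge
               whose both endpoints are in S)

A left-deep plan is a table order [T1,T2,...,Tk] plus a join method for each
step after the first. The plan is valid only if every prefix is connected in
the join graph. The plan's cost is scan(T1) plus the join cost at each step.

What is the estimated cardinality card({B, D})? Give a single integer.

1500

Tables in S: B(500), D(60)
Edges inside S: D-B(d=20)
numerator = 500 * 60 = 30000
denominator = 20 = 20
card(S) = 30000 / 20 = 1500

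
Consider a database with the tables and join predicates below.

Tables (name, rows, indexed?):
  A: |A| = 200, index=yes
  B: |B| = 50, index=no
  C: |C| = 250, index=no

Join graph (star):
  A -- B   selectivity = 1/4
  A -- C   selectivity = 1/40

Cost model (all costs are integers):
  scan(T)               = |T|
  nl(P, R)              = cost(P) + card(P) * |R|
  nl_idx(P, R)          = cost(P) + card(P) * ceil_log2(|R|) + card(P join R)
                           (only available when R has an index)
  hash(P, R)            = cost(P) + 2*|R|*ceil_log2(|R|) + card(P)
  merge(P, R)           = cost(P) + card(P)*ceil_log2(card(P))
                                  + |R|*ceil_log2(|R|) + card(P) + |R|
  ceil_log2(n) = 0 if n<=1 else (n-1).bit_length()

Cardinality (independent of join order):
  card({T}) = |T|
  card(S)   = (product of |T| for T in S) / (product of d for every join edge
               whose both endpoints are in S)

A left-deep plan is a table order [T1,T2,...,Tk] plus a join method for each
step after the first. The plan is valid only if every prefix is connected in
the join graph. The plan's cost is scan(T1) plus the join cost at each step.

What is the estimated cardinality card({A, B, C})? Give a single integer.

15625

Tables in S: A(200), B(50), C(250)
Edges inside S: A-B(d=4), A-C(d=40)
numerator = 200 * 50 * 250 = 2500000
denominator = 4 * 40 = 160
card(S) = 2500000 / 160 = 15625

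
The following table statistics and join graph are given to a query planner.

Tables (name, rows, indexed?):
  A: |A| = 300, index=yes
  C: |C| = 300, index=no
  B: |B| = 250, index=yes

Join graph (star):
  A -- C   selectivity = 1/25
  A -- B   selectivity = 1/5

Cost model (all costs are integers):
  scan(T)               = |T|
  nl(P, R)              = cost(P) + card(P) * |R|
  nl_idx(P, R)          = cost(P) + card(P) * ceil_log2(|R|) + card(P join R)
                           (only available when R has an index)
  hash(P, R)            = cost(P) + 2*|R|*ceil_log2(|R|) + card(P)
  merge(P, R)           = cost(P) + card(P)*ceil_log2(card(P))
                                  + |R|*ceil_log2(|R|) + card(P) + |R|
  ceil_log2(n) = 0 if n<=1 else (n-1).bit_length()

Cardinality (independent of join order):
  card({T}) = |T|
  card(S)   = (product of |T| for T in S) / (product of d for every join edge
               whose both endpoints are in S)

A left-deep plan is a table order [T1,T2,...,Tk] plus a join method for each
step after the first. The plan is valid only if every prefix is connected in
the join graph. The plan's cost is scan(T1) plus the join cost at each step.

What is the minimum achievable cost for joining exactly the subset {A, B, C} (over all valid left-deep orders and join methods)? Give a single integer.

Selinger DP over subsets of {A,B,C}:
  {A}: scan cost=300, card=300
  {C}: scan cost=300, card=300
  {B}: scan cost=250, card=250
  {AC}: card=3600; try (C,hash)→6000, (A,hash)→6000, (C,merge)→6300, (A,merge)→6300, (A,nl_idx)→6600, (C,nl)→90300 …(+1); best=6000 via (C,hash)
  {AB}: card=15000; try (B,hash)→4600, (A,merge)→5500, (B,merge)→5550, (A,hash)→5900, (A,nl_idx)→17500, (B,nl_idx)→17700 …(+2); best=4600 via (B,hash)
  {ABC}: card=180000; try (B,hash)→13600, (C,hash)→25000, (B,merge)→55050, (B,nl_idx)→214800, (C,merge)→232600, (B,nl)→906000 …(+1); best=13600 via (B,hash)

13600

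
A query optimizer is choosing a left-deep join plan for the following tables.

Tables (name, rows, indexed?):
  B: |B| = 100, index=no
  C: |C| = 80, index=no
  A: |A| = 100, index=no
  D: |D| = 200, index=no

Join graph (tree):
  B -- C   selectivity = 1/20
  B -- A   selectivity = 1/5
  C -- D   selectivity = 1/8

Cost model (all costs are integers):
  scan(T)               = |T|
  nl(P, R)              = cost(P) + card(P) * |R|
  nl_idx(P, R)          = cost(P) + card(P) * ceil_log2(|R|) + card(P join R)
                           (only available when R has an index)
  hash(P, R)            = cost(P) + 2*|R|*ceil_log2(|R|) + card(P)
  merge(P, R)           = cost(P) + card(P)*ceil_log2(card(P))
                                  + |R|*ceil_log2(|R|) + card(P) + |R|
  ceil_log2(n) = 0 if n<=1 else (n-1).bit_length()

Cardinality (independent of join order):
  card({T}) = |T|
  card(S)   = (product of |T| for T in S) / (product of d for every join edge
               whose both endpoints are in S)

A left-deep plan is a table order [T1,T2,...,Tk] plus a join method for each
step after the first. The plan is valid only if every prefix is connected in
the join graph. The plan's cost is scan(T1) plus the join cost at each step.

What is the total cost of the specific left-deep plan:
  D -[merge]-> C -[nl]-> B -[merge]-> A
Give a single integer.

step 1: scan D: cost=200, card=200
step 2: join C via merge
    card(P join C) = 200*80/(8) = 2000
    cost = 200 + 200*8 + 80*7 + 200 + 80 = 2640
step 3: join B via nl
    card(P join B) = 2000*100/(20) = 10000
    cost = 2640 + 2000*100 = 202640
step 4: join A via merge
    card(P join A) = 10000*100/(5) = 200000
    cost = 202640 + 10000*14 + 100*7 + 10000 + 100 = 353440

353440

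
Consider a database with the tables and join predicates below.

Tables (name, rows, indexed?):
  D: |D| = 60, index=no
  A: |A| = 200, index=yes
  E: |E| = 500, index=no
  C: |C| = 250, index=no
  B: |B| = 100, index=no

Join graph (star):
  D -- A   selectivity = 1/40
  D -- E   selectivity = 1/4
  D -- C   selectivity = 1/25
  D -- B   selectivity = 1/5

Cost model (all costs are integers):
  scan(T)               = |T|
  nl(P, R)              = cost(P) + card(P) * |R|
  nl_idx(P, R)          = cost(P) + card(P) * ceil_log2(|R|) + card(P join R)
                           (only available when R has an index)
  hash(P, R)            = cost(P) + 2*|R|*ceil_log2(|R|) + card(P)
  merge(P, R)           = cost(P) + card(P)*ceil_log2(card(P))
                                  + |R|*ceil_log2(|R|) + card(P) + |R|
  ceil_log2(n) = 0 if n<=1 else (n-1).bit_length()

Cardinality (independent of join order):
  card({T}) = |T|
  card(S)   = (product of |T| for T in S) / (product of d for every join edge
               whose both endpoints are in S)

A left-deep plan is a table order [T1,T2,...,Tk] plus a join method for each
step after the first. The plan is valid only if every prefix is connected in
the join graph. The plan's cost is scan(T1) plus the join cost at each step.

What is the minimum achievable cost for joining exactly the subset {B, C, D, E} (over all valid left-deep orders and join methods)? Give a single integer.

Selinger DP over subsets of {B,C,D,E}:
  {D}: scan cost=60, card=60
  {E}: scan cost=500, card=500
  {C}: scan cost=250, card=250
  {B}: scan cost=100, card=100
  {DE}: card=7500; try (D,hash)→1720, (E,merge)→5480, (D,merge)→5920, (E,hash)→9120, (E,nl)→30060, (D,nl)→30500; best=1720 via (D,hash)
  {CD}: card=600; try (D,hash)→1220, (C,merge)→2730, (D,merge)→2920, (C,hash)→4120, (C,nl)→15060, (D,nl)→15250; best=1220 via (D,hash)
  {BD}: card=1200; try (D,hash)→920, (B,merge)→1280, (D,merge)→1320, (B,hash)→1520, (B,nl)→6060, (D,nl)→6100; best=920 via (D,hash)
  {CDE}: card=75000; try (E,hash)→10820, (E,merge)→12820, (C,hash)→13220, (C,merge)→108970, (E,nl)→301220, (C,nl)→1876720; best=10820 via (E,hash)
  {BDE}: card=150000; try (B,hash)→10620, (E,hash)→11120, (E,merge)→20320, (B,merge)→107520, (E,nl)→600920, (B,nl)→751720; best=10620 via (B,hash)
  {BCD}: card=12000; try (B,hash)→3220, (C,hash)→6120, (B,merge)→8620, (C,merge)→17570, (B,nl)→61220, (C,nl)→300920; best=3220 via (B,hash)
  {BCDE}: card=1500000; try (E,hash)→24220, (B,hash)→87220, (C,hash)→164620, (E,merge)→188220, (B,merge)→1361620, (C,merge)→2862870 …(+3); best=24220 via (E,hash)

24220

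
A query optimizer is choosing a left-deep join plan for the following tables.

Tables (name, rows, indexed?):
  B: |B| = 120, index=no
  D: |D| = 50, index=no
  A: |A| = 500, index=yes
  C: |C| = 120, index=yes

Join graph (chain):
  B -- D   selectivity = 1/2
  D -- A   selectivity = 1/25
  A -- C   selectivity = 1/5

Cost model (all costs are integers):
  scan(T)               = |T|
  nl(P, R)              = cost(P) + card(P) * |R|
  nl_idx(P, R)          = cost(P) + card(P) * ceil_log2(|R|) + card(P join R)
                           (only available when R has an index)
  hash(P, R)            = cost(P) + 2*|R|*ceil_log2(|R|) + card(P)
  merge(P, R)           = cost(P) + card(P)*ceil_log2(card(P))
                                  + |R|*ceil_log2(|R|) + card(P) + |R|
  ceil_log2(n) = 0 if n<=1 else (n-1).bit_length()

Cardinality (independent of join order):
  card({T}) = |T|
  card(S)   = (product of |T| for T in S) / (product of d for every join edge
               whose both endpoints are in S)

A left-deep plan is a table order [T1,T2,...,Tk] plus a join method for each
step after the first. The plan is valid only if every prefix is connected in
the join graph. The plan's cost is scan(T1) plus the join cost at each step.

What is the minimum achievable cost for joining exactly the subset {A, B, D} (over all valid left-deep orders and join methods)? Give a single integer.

Selinger DP over subsets of {A,B,D}:
  {B}: scan cost=120, card=120
  {D}: scan cost=50, card=50
  {A}: scan cost=500, card=500
  {BD}: card=3000; try (D,hash)→840, (B,merge)→1360, (D,merge)→1430, (B,hash)→1780, (B,nl)→6050, (D,nl)→6120; best=840 via (D,hash)
  {AD}: card=1000; try (A,nl_idx)→1500, (D,hash)→1600, (A,merge)→5400, (D,merge)→5850, (A,hash)→9100, (A,nl)→25050 …(+1); best=1500 via (A,nl_idx)
  {ABD}: card=60000; try (B,hash)→4180, (A,hash)→12840, (B,merge)→13460, (A,merge)→44840, (A,nl_idx)→87840, (B,nl)→121500 …(+1); best=4180 via (B,hash)

4180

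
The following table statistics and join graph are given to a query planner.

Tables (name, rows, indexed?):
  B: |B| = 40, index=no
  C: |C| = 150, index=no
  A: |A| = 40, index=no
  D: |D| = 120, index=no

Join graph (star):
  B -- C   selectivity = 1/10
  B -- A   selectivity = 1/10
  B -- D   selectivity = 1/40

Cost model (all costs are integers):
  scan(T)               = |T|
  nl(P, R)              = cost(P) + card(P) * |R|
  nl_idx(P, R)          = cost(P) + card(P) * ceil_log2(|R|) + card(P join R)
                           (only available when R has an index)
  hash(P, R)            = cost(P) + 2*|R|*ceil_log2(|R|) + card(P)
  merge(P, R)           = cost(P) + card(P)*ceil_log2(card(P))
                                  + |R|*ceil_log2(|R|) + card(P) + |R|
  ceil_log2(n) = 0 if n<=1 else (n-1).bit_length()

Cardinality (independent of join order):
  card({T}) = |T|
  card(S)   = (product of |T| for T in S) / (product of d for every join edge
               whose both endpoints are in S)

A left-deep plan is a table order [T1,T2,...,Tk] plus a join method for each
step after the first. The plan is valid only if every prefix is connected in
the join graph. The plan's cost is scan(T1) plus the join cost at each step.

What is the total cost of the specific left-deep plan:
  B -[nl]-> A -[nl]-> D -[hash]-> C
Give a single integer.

23720

step 1: scan B: cost=40, card=40
step 2: join A via nl
    card(P join A) = 40*40/(10) = 160
    cost = 40 + 40*40 = 1640
step 3: join D via nl
    card(P join D) = 160*120/(40) = 480
    cost = 1640 + 160*120 = 20840
step 4: join C via hash
    card(P join C) = 480*150/(10) = 7200
    cost = 20840 + 2*150*8 + 480 = 23720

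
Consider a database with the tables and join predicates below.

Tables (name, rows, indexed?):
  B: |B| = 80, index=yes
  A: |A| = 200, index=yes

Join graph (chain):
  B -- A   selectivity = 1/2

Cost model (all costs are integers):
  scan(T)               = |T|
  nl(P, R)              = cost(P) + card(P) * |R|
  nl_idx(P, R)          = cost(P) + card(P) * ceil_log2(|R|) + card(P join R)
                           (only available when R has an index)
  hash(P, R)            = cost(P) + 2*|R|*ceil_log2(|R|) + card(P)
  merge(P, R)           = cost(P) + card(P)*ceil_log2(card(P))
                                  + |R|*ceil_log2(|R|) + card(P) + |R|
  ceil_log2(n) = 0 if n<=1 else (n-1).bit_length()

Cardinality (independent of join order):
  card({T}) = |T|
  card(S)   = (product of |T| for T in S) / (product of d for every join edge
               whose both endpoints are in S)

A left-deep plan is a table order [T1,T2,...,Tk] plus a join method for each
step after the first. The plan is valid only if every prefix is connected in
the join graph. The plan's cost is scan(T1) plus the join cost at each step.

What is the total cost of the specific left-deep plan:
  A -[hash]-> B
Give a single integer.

step 1: scan A: cost=200, card=200
step 2: join B via hash
    card(P join B) = 200*80/(2) = 8000
    cost = 200 + 2*80*7 + 200 = 1520

1520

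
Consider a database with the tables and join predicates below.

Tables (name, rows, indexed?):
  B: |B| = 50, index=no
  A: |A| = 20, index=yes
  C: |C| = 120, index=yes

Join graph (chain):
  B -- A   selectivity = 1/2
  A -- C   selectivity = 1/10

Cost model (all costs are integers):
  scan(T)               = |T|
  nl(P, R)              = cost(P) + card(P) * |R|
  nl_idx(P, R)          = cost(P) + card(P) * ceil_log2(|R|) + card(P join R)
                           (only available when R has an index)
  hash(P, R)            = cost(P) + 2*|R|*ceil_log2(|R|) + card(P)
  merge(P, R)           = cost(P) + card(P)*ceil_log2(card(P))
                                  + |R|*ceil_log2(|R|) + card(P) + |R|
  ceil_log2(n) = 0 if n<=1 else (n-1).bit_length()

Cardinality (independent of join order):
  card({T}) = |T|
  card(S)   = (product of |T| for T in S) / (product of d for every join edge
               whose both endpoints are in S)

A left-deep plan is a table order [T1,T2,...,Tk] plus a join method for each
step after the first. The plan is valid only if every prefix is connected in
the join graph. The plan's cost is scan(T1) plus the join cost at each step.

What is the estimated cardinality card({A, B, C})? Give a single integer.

6000

Tables in S: A(20), B(50), C(120)
Edges inside S: B-A(d=2), A-C(d=10)
numerator = 20 * 50 * 120 = 120000
denominator = 2 * 10 = 20
card(S) = 120000 / 20 = 6000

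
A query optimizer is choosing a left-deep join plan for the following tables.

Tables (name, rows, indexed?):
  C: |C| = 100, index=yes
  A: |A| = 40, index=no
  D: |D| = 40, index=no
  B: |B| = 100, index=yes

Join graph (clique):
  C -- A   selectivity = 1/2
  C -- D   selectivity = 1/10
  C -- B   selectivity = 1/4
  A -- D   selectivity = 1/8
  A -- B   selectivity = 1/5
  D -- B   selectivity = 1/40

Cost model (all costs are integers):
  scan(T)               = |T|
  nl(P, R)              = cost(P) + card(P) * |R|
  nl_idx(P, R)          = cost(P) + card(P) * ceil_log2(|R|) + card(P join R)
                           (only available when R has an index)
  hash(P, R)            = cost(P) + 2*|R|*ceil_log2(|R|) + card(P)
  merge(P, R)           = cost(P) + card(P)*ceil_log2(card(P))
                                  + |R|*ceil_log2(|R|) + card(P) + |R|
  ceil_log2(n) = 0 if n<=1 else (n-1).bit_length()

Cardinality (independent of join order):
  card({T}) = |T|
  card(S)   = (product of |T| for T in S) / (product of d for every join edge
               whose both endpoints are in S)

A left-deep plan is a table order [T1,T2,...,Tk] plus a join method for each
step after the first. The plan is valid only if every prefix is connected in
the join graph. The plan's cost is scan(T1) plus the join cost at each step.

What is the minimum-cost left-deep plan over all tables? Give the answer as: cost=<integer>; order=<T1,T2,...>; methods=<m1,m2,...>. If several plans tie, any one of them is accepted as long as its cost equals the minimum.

Selinger DP (subsets sized 1..n):
  {C}: scan cost=100, card=100
  {A}: scan cost=40, card=40
  {D}: scan cost=40, card=40
  {B}: scan cost=100, card=100
  {AC}: card=2000; try (A,hash)→680, (C,merge)→1120, (A,merge)→1180, (C,hash)→1480, (C,nl_idx)→2320, (C,nl)→4040 …(+1); best=680 via (A,hash)
  {CD}: card=400; try (D,hash)→680, (C,nl_idx)→720, (C,merge)→1120, (D,merge)→1180, (C,hash)→1480, (C,nl)→4040 …(+1); best=680 via (D,hash)
  {BC}: card=2500; try (C,hash)→1600, (B,hash)→1600, (C,merge)→1700, (B,merge)→1700, (C,nl_idx)→3300, (B,nl_idx)→3300 …(+2); best=1600 via (C,hash)
  {AD}: card=200; try (D,hash)→560, (A,hash)→560, (D,merge)→600, (A,merge)→600, (D,nl)→1640, (A,nl)→1640; best=560 via (D,hash)
  {AB}: card=800; try (A,hash)→680, (B,merge)→1120, (B,nl_idx)→1120, (A,merge)→1180, (B,hash)→1480, (B,nl)→4040 …(+1); best=680 via (A,hash)
  {BD}: card=100; try (B,nl_idx)→420, (D,hash)→680, (B,merge)→1120, (D,merge)→1180, (B,hash)→1480, (B,nl)→4040 …(+1); best=420 via (B,nl_idx)
  {ACD}: card=1000; try (A,hash)→1560, (C,hash)→2160, (C,nl_idx)→2960, (D,hash)→3160, (C,merge)→3160, (A,merge)→4960 …(+4); best=1560 via (A,hash)
  {ABC}: card=10000; try (C,hash)→2880, (B,hash)→4080, (A,hash)→4580, (C,merge)→10280, (C,nl_idx)→16280, (B,nl_idx)→24680 …(+5); best=2880 via (C,hash)
  {BCD}: card=250; try (C,nl_idx)→1370, (C,hash)→1920, (C,merge)→2020, (B,hash)→2480, (B,nl_idx)→3730, (D,hash)→4580 …(+5); best=1370 via (C,nl_idx)
  {ABD}: card=100; try (A,hash)→1000, (A,merge)→1500, (D,hash)→1960, (B,nl_idx)→2060, (B,hash)→2160, (B,merge)→3160 …(+4); best=1000 via (A,hash)
  {ABCD}: card=125; try (C,nl_idx)→1825, (A,hash)→2100, (C,hash)→2500, (C,merge)→2600, (A,merge)→3900, (B,hash)→3960 …(+8); best=1825 via (C,nl_idx)

cost=1825; order=D,B,A,C; methods=nl_idx,hash,nl_idx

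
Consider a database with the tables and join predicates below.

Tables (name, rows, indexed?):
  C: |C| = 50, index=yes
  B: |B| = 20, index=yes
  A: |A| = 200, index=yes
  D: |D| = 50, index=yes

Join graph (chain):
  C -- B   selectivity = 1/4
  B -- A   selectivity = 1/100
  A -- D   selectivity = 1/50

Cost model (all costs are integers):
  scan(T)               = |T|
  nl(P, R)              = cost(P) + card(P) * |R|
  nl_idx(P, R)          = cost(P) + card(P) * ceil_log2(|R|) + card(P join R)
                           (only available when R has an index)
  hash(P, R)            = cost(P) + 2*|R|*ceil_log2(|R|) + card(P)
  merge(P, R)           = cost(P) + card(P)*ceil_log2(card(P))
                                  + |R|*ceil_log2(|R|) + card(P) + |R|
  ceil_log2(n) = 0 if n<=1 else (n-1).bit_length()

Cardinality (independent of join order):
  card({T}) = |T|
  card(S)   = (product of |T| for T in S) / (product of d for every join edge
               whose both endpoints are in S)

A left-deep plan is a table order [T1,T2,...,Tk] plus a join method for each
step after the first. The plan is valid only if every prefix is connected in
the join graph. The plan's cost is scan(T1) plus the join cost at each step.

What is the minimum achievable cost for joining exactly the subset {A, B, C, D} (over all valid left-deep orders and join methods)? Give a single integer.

Selinger DP over subsets of {A,B,C,D}:
  {C}: scan cost=50, card=50
  {B}: scan cost=20, card=20
  {A}: scan cost=200, card=200
  {D}: scan cost=50, card=50
  {BC}: card=250; try (B,hash)→300, (C,nl_idx)→390, (C,merge)→490, (B,merge)→520, (B,nl_idx)→550, (C,hash)→640 …(+2); best=300 via (B,hash)
  {AB}: card=40; try (A,nl_idx)→220, (B,hash)→600, (B,nl_idx)→1240, (A,merge)→1940, (B,merge)→2120, (A,hash)→3240 …(+2); best=220 via (A,nl_idx)
  {AD}: card=200; try (A,nl_idx)→650, (D,hash)→1000, (D,nl_idx)→1600, (A,merge)→2200, (D,merge)→2350, (A,hash)→3300 …(+2); best=650 via (A,nl_idx)
  {ABC}: card=500; try (C,merge)→850, (C,hash)→860, (C,nl_idx)→960, (C,nl)→2220, (A,nl_idx)→2800, (A,hash)→3750 …(+2); best=850 via (C,merge)
  {ABD}: card=40; try (D,nl_idx)→500, (D,merge)→850, (D,hash)→860, (B,hash)→1050, (B,nl_idx)→1690, (D,nl)→2220 …(+2); best=500 via (D,nl_idx)
  {ABCD}: card=500; try (C,merge)→1130, (C,hash)→1140, (C,nl_idx)→1240, (D,hash)→1950, (C,nl)→2500, (D,nl_idx)→4350 …(+2); best=1130 via (C,merge)

1130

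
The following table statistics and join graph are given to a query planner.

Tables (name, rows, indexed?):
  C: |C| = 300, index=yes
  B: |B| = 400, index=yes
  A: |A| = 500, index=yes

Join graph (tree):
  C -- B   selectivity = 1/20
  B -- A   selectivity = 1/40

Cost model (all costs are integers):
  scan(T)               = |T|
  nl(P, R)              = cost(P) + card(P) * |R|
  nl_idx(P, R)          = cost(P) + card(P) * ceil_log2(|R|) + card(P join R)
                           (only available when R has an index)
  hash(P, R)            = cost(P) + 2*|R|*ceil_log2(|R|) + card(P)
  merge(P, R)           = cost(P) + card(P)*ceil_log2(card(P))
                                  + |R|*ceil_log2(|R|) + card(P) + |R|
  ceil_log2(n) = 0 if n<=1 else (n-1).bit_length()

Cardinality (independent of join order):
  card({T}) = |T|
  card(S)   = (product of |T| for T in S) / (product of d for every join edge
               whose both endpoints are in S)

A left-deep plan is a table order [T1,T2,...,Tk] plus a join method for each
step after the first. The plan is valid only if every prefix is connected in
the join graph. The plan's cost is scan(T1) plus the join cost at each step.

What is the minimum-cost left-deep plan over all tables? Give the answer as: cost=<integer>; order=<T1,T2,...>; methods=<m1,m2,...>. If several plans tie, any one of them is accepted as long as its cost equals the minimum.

Selinger DP (subsets sized 1..n):
  {C}: scan cost=300, card=300
  {B}: scan cost=400, card=400
  {A}: scan cost=500, card=500
  {BC}: card=6000; try (C,hash)→6200, (B,merge)→7300, (C,merge)→7400, (B,hash)→7800, (B,nl_idx)→9000, (C,nl_idx)→10000 …(+2); best=6200 via (C,hash)
  {AB}: card=5000; try (B,hash)→8200, (A,nl_idx)→9000, (A,merge)→9400, (B,merge)→9500, (A,hash)→9800, (B,nl_idx)→10000 …(+2); best=8200 via (B,hash)
  {ABC}: card=75000; try (C,hash)→18600, (A,hash)→21200, (C,merge)→81200, (A,merge)→95200, (C,nl_idx)→128200, (A,nl_idx)→135200 …(+2); best=18600 via (C,hash)

cost=18600; order=A,B,C; methods=hash,hash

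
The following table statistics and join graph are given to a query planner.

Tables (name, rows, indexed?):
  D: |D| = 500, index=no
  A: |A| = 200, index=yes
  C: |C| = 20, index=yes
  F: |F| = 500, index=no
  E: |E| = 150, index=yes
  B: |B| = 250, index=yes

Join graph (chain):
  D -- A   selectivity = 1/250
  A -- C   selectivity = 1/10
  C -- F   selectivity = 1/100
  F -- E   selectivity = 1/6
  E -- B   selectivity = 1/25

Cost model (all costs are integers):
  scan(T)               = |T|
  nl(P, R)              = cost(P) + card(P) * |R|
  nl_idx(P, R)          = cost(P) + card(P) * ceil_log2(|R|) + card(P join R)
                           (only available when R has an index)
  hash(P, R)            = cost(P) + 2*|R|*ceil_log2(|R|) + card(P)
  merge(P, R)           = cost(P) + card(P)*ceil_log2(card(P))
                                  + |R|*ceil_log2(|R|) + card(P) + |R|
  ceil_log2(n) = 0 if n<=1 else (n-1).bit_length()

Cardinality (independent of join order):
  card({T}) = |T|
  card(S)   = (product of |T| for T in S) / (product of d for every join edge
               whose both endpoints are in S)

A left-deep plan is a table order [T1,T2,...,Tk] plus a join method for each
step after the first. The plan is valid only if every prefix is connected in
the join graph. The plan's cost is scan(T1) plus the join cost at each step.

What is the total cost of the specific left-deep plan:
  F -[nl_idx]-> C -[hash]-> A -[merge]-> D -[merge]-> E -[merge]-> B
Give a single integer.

1891000

step 1: scan F: cost=500, card=500
step 2: join C via nl_idx
    card(P join C) = 500*20/(100) = 100
    cost = 500 + 500*5 + 100 = 3100
step 3: join A via hash
    card(P join A) = 100*200/(10) = 2000
    cost = 3100 + 2*200*8 + 100 = 6400
step 4: join D via merge
    card(P join D) = 2000*500/(250) = 4000
    cost = 6400 + 2000*11 + 500*9 + 2000 + 500 = 35400
step 5: join E via merge
    card(P join E) = 4000*150/(6) = 100000
    cost = 35400 + 4000*12 + 150*8 + 4000 + 150 = 88750
step 6: join B via merge
    card(P join B) = 100000*250/(25) = 1000000
    cost = 88750 + 100000*17 + 250*8 + 100000 + 250 = 1891000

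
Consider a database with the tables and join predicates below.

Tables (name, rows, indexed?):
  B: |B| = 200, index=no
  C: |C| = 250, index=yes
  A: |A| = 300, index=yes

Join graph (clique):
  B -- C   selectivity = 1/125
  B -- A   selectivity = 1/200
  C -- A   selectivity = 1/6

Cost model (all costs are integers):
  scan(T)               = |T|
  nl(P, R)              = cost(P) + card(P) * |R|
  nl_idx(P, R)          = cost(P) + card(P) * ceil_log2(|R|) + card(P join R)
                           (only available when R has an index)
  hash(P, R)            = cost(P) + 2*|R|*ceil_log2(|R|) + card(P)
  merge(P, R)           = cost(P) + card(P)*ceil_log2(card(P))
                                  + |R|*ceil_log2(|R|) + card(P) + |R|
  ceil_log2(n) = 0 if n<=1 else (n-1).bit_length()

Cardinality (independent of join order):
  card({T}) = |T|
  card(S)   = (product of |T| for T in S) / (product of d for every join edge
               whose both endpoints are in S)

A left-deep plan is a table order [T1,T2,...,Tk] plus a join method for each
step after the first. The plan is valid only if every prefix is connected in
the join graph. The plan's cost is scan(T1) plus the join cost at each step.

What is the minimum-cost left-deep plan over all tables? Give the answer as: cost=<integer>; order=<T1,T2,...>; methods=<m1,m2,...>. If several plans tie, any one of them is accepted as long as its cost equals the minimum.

cost=4800; order=B,A,C; methods=nl_idx,nl_idx

Selinger DP (subsets sized 1..n):
  {B}: scan cost=200, card=200
  {C}: scan cost=250, card=250
  {A}: scan cost=300, card=300
  {BC}: card=400; try (C,nl_idx)→2200, (B,hash)→3700, (C,merge)→4250, (B,merge)→4300, (C,hash)→4400, (C,nl)→50200 …(+1); best=2200 via (C,nl_idx)
  {AB}: card=300; try (A,nl_idx)→2300, (B,hash)→3800, (A,merge)→5000, (B,merge)→5100, (A,hash)→5800, (A,nl)→60200 …(+1); best=2300 via (A,nl_idx)
  {AC}: card=12500; try (C,hash)→4600, (A,merge)→5500, (C,merge)→5550, (A,hash)→5900, (A,nl_idx)→15000, (C,nl_idx)→15200 …(+2); best=4600 via (C,hash)
  {ABC}: card=100; try (C,nl_idx)→4800, (A,nl_idx)→5900, (C,hash)→6600, (C,merge)→7550, (A,hash)→8000, (A,merge)→9200 …(+5); best=4800 via (C,nl_idx)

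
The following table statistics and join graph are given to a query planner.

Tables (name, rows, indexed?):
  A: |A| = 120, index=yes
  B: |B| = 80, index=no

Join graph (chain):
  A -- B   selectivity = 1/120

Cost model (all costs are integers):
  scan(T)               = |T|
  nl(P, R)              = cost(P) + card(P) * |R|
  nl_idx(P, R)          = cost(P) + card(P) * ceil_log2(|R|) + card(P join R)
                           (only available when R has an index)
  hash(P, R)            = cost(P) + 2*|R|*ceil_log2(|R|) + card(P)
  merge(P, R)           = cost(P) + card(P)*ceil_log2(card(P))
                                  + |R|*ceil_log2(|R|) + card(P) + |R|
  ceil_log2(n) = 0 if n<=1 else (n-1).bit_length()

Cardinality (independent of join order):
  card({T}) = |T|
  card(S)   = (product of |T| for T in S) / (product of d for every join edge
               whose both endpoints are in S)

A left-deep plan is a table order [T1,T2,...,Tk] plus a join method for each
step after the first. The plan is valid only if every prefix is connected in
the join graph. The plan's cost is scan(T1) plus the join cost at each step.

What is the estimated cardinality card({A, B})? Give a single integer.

80

Tables in S: A(120), B(80)
Edges inside S: A-B(d=120)
numerator = 120 * 80 = 9600
denominator = 120 = 120
card(S) = 9600 / 120 = 80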